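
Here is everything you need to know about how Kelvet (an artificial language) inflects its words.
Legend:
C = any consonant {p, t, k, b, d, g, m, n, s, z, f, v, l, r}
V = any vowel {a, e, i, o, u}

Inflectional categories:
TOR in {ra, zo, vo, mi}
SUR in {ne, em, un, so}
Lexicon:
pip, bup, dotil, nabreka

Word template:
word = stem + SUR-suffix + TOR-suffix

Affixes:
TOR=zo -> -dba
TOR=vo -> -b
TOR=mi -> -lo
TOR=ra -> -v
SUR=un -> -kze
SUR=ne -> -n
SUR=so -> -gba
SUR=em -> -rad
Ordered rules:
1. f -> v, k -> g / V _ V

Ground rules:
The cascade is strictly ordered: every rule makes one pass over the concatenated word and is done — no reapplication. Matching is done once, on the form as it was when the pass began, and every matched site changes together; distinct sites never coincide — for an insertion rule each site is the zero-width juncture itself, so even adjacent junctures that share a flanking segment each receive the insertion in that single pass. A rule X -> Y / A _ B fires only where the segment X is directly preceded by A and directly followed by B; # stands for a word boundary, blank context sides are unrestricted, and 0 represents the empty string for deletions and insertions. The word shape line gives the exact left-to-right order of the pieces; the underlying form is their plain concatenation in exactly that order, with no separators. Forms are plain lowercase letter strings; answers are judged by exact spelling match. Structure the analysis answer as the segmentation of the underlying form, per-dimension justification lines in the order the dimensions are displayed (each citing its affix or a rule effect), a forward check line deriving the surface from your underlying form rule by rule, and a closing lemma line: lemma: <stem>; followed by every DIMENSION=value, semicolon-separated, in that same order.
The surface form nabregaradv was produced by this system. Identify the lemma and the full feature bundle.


underlying: nabreka-rad-v
TOR=ra - signalled by the affix -v
SUR=em - signalled by the affix -rad
check: nabrekaradv -> nabregaradv
lemma: nabreka; TOR=ra; SUR=em


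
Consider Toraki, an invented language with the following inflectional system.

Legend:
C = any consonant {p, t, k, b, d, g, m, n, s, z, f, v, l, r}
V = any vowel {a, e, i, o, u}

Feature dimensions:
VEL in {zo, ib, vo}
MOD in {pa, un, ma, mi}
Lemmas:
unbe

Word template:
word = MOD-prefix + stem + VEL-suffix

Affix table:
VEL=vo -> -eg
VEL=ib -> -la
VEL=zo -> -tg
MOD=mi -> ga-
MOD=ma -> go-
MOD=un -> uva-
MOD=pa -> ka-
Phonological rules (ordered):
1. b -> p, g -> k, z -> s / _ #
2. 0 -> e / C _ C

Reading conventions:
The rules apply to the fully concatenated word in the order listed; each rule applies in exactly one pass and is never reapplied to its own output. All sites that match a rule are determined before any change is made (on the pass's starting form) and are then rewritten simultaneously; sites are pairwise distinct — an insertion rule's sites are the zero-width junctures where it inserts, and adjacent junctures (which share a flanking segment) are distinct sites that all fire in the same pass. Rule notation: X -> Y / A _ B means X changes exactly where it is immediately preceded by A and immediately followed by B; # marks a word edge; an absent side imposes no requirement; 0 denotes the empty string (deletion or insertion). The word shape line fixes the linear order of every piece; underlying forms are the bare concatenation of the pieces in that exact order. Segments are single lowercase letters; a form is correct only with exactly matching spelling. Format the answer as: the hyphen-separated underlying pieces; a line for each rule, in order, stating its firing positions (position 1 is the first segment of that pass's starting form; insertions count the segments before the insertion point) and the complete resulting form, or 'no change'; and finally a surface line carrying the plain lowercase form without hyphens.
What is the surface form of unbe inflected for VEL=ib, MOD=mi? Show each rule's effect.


underlying: ga-unbe-la
1. b -> p, g -> k, z -> s / _ #: no change
2. 0 -> e / C _ C: inserts after position(s) 4: gaunebela
surface: gaunebela


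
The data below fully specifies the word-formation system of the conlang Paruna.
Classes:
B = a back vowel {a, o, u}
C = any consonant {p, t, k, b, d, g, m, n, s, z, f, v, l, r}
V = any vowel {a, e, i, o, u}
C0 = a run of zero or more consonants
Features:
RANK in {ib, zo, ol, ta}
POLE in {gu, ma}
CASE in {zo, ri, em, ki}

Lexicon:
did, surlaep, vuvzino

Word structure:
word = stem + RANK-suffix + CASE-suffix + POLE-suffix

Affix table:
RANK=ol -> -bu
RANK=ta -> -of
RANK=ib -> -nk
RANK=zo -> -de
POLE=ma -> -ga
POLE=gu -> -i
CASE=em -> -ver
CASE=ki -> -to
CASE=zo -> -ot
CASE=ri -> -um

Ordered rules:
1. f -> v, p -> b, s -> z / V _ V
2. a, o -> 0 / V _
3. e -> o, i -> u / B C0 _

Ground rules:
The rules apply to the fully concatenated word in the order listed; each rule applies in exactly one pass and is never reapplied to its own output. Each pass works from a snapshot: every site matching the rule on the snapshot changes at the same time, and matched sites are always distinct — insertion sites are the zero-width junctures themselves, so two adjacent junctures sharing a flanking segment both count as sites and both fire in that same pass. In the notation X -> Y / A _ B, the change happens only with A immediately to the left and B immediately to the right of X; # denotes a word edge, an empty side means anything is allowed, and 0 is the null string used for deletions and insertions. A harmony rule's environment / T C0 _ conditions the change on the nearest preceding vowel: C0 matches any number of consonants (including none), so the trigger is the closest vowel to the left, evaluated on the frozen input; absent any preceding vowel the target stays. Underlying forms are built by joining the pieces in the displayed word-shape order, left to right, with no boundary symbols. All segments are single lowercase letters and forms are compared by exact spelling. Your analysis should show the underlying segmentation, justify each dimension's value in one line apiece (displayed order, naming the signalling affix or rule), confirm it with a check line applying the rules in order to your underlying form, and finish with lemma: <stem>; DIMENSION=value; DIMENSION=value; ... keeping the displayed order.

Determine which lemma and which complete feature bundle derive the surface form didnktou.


underlying: did-nk-to-i
RANK=ib - signalled by the affix -nk
POLE=gu - signalled by the affix -i
CASE=ki - signalled by the affix -to
check: didnktoi -> didnktoi -> didnktoi -> didnktou
lemma: did; RANK=ib; POLE=gu; CASE=ki


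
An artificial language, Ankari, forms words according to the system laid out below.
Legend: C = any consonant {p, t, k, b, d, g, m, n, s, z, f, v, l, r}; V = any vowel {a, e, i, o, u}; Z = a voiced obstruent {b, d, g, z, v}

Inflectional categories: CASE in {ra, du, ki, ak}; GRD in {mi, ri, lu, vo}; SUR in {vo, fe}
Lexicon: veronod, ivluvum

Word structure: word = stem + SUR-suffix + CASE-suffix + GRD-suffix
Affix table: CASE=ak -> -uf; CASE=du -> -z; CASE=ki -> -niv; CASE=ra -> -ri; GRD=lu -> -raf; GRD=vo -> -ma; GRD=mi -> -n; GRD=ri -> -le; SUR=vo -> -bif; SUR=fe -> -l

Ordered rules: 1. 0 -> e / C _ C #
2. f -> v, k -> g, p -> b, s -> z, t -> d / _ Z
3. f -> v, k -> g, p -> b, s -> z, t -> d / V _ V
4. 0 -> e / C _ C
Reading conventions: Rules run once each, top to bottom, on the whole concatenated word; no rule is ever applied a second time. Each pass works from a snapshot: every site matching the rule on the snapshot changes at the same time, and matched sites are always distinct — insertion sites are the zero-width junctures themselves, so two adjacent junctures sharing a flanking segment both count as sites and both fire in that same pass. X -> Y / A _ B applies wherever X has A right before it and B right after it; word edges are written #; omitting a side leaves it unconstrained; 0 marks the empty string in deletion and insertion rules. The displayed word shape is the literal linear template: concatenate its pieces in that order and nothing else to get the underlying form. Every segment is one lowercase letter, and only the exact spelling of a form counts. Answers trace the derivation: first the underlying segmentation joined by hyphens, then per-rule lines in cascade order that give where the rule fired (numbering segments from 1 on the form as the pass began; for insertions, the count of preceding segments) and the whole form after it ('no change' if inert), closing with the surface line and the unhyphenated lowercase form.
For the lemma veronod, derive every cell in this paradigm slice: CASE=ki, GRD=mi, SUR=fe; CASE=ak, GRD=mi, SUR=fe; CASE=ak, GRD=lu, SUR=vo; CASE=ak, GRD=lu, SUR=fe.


cell CASE=ki, GRD=mi, SUR=fe:
underlying: veronod-l-niv-n
1. 0 -> e / C _ C #: inserts after position(s) 11: veronodlniven
2. f -> v, k -> g, p -> b, s -> z, t -> d / _ Z: no change
3. f -> v, k -> g, p -> b, s -> z, t -> d / V _ V: no change
4. 0 -> e / C _ C: inserts after position(s) 7, 8: veronodeleniven
surface: veronodeleniven

cell CASE=ak, GRD=mi, SUR=fe:
underlying: veronod-l-uf-n
1. 0 -> e / C _ C #: inserts after position(s) 10: veronodlufen
2. f -> v, k -> g, p -> b, s -> z, t -> d / _ Z: no change
3. f -> v, k -> g, p -> b, s -> z, t -> d / V _ V: fires at position(s) 10: veronodluven
4. 0 -> e / C _ C: inserts after position(s) 7: veronodeluven
surface: veronodeluven

cell CASE=ak, GRD=lu, SUR=vo:
underlying: veronod-bif-uf-raf
1. 0 -> e / C _ C #: no change
2. f -> v, k -> g, p -> b, s -> z, t -> d / _ Z: no change
3. f -> v, k -> g, p -> b, s -> z, t -> d / V _ V: fires at position(s) 10: veronodbivufraf
4. 0 -> e / C _ C: inserts after position(s) 7, 12: veronodebivuferaf
surface: veronodebivuferaf

cell CASE=ak, GRD=lu, SUR=fe:
underlying: veronod-l-uf-raf
1. 0 -> e / C _ C #: no change
2. f -> v, k -> g, p -> b, s -> z, t -> d / _ Z: no change
3. f -> v, k -> g, p -> b, s -> z, t -> d / V _ V: no change
4. 0 -> e / C _ C: inserts after position(s) 7, 10: veronodeluferaf
surface: veronodeluferaf


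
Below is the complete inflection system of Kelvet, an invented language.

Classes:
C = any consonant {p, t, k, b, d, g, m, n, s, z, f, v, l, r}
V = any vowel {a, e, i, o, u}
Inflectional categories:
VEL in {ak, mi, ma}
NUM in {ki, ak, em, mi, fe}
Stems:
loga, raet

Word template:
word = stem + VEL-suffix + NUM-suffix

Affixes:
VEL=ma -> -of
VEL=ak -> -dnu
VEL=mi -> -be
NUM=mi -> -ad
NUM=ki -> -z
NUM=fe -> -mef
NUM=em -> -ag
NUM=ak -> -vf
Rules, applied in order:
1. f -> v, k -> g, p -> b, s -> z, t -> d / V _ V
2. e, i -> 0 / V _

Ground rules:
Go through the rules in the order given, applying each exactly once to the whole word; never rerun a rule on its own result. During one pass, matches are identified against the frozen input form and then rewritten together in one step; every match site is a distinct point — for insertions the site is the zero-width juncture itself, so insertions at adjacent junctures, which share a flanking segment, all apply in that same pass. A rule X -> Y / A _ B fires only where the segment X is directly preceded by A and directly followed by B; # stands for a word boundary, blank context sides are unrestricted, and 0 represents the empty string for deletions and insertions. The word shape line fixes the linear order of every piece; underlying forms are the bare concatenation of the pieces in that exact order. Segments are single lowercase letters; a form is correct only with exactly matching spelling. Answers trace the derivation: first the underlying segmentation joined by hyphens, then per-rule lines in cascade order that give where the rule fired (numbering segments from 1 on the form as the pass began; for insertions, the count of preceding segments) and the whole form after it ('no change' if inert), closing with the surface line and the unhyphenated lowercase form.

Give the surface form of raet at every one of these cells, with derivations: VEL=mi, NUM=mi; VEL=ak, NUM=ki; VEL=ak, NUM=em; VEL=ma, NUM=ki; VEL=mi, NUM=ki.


cell VEL=mi, NUM=mi:
underlying: raet-be-ad
1. f -> v, k -> g, p -> b, s -> z, t -> d / V _ V: no change
2. e, i -> 0 / V _: fires at position(s) 3: ratbead
surface: ratbead

cell VEL=ak, NUM=ki:
underlying: raet-dnu-z
1. f -> v, k -> g, p -> b, s -> z, t -> d / V _ V: no change
2. e, i -> 0 / V _: fires at position(s) 3: ratdnuz
surface: ratdnuz

cell VEL=ak, NUM=em:
underlying: raet-dnu-ag
1. f -> v, k -> g, p -> b, s -> z, t -> d / V _ V: no change
2. e, i -> 0 / V _: fires at position(s) 3: ratdnuag
surface: ratdnuag

cell VEL=ma, NUM=ki:
underlying: raet-of-z
1. f -> v, k -> g, p -> b, s -> z, t -> d / V _ V: fires at position(s) 4: raedofz
2. e, i -> 0 / V _: fires at position(s) 3: radofz
surface: radofz

cell VEL=mi, NUM=ki:
underlying: raet-be-z
1. f -> v, k -> g, p -> b, s -> z, t -> d / V _ V: no change
2. e, i -> 0 / V _: fires at position(s) 3: ratbez
surface: ratbez


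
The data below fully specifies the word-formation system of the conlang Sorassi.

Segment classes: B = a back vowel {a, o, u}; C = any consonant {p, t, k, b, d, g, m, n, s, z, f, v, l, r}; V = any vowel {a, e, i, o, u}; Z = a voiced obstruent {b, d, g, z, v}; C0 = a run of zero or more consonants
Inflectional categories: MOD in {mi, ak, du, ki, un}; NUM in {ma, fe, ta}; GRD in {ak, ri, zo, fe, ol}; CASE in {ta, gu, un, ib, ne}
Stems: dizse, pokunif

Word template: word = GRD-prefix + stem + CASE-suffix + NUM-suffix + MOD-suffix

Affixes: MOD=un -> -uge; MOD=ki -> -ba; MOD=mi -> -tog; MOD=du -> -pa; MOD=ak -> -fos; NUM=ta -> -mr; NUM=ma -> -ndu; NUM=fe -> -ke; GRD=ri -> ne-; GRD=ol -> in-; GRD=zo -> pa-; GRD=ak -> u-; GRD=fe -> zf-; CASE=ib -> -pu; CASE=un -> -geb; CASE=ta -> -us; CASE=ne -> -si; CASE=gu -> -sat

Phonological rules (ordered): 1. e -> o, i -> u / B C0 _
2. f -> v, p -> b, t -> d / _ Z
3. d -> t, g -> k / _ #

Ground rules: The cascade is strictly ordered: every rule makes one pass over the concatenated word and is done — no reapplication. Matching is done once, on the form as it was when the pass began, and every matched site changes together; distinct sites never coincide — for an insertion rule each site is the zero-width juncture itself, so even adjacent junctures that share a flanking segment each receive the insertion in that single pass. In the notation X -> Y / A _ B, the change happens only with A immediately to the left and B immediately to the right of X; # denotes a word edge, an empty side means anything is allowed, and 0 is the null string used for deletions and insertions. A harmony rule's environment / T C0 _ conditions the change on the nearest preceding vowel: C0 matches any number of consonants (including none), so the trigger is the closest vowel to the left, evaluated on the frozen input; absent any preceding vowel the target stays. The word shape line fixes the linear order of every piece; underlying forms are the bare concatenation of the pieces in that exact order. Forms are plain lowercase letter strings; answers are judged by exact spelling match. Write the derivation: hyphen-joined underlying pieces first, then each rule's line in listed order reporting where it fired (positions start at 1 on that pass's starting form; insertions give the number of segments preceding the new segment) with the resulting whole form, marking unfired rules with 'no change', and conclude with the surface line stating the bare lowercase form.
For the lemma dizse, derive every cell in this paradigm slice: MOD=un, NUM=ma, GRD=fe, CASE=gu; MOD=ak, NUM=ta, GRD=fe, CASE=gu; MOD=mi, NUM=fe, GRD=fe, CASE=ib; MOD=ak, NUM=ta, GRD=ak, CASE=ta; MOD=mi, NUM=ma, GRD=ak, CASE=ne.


cell MOD=un, NUM=ma, GRD=fe, CASE=gu:
underlying: zf-dizse-sat-ndu-uge
1. e -> o, i -> u / B C0 _: fires at position(s) 16: zfdizsesatnduugo
2. f -> v, p -> b, t -> d / _ Z: fires at position(s) 2: zvdizsesatnduugo
3. d -> t, g -> k / _ #: no change
surface: zvdizsesatnduugo

cell MOD=ak, NUM=ta, GRD=fe, CASE=gu:
underlying: zf-dizse-sat-mr-fos
1. e -> o, i -> u / B C0 _: no change
2. f -> v, p -> b, t -> d / _ Z: fires at position(s) 2: zvdizsesatmrfos
3. d -> t, g -> k / _ #: no change
surface: zvdizsesatmrfos

cell MOD=mi, NUM=fe, GRD=fe, CASE=ib:
underlying: zf-dizse-pu-ke-tog
1. e -> o, i -> u / B C0 _: fires at position(s) 11: zfdizsepukotog
2. f -> v, p -> b, t -> d / _ Z: fires at position(s) 2: zvdizsepukotog
3. d -> t, g -> k / _ #: fires at position(s) 14: zvdizsepukotok
surface: zvdizsepukotok

cell MOD=ak, NUM=ta, GRD=ak, CASE=ta:
underlying: u-dizse-us-mr-fos
1. e -> o, i -> u / B C0 _: fires at position(s) 3: uduzseusmrfos
2. f -> v, p -> b, t -> d / _ Z: no change
3. d -> t, g -> k / _ #: no change
surface: uduzseusmrfos

cell MOD=mi, NUM=ma, GRD=ak, CASE=ne:
underlying: u-dizse-si-ndu-tog
1. e -> o, i -> u / B C0 _: fires at position(s) 3: uduzsesindutog
2. f -> v, p -> b, t -> d / _ Z: no change
3. d -> t, g -> k / _ #: fires at position(s) 14: uduzsesindutok
surface: uduzsesindutok


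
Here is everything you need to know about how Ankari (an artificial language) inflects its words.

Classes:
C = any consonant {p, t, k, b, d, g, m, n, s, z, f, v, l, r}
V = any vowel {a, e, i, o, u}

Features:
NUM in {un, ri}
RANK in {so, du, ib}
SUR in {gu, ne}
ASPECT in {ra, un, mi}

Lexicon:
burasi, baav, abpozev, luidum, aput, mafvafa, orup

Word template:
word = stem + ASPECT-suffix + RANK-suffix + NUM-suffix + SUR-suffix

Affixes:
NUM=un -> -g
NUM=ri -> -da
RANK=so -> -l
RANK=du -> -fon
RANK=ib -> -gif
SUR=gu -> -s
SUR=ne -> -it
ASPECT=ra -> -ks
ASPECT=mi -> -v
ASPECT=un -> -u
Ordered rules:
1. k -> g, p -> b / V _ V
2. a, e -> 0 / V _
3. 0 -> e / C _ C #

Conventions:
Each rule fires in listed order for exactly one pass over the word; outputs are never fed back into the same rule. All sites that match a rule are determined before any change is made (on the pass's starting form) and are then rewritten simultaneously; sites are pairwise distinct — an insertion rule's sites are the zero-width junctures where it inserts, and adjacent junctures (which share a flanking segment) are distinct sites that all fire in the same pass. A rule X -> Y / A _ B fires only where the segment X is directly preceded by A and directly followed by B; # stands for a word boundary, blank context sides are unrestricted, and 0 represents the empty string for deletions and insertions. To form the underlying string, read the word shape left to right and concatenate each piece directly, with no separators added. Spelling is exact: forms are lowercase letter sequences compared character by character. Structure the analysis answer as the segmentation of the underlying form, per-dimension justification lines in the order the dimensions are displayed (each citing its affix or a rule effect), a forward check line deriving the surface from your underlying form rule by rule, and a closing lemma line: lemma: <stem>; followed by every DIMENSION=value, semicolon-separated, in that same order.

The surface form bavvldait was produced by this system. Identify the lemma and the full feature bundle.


underlying: baav-v-l-da-it
NUM=ri - signalled by the affix -da
RANK=so - signalled by the affix -l
SUR=ne - signalled by the affix -it
ASPECT=mi - signalled by the affix -v
check: baavvldait -> baavvldait -> bavvldait -> bavvldait
lemma: baav; NUM=ri; RANK=so; SUR=ne; ASPECT=mi


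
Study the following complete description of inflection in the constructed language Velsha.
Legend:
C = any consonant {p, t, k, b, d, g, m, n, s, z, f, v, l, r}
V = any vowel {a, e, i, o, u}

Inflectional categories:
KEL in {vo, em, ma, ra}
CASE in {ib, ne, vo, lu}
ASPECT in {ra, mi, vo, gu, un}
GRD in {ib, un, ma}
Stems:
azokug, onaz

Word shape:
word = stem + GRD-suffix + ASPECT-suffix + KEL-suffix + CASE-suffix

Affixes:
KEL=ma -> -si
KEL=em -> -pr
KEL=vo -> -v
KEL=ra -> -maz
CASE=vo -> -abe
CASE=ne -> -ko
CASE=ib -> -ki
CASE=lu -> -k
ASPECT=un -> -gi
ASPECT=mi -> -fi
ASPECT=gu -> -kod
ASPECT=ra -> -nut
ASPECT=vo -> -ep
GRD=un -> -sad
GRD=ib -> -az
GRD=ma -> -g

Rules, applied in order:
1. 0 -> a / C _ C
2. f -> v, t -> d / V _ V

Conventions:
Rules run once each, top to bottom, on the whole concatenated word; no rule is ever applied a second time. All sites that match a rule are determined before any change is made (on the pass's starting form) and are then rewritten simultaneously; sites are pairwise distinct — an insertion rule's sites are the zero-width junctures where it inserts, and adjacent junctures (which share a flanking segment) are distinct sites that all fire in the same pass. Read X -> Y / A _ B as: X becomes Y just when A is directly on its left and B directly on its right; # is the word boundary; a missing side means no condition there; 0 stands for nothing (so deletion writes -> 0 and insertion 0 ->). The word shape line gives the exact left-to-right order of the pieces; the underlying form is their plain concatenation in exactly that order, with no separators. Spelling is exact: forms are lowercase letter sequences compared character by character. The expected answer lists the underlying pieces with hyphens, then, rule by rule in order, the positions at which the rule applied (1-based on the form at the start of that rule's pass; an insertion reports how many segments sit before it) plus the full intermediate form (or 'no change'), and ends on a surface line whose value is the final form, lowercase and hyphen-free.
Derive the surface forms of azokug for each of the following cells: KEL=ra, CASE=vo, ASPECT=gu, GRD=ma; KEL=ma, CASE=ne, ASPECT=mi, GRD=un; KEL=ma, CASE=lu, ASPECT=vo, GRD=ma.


cell KEL=ra, CASE=vo, ASPECT=gu, GRD=ma:
underlying: azokug-g-kod-maz-abe
1. 0 -> a / C _ C: inserts after position(s) 6, 7, 10: azokugagakodamazabe
2. f -> v, t -> d / V _ V: no change
surface: azokugagakodamazabe

cell KEL=ma, CASE=ne, ASPECT=mi, GRD=un:
underlying: azokug-sad-fi-si-ko
1. 0 -> a / C _ C: inserts after position(s) 6, 9: azokugasadafisiko
2. f -> v, t -> d / V _ V: fires at position(s) 12: azokugasadavisiko
surface: azokugasadavisiko

cell KEL=ma, CASE=lu, ASPECT=vo, GRD=ma:
underlying: azokug-g-ep-si-k
1. 0 -> a / C _ C: inserts after position(s) 6, 9: azokugagepasik
2. f -> v, t -> d / V _ V: no change
surface: azokugagepasik


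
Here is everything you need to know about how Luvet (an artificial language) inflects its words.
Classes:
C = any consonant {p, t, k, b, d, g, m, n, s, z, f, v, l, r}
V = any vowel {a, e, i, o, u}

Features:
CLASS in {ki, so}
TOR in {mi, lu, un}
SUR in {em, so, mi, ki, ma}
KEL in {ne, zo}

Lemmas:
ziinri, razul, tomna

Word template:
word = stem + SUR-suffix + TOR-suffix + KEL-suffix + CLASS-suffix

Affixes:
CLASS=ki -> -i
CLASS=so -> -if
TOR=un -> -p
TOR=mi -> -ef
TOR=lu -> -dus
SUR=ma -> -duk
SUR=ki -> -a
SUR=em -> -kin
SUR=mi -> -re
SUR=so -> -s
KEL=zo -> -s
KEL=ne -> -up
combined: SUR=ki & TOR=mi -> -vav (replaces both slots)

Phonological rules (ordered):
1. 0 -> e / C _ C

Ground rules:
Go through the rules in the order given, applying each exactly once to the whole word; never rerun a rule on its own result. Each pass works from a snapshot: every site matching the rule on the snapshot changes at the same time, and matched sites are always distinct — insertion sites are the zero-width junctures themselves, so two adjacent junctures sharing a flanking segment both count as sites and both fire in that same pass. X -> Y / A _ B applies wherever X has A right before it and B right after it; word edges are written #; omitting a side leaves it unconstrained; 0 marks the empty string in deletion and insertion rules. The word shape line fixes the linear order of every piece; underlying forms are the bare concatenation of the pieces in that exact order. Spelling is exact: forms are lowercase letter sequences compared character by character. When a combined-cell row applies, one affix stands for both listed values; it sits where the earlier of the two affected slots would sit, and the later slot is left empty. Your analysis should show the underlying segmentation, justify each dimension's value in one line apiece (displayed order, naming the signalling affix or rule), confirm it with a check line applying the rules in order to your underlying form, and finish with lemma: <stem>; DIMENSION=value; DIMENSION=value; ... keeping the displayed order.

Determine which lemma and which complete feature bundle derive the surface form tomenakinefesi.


underlying: tomna-kin-ef-s-i
CLASS=ki - signalled by the affix -i
TOR=mi - signalled by the affix -ef
SUR=em - signalled by the affix -kin
KEL=zo - signalled by the affix -s
check: tomnakinefsi -> tomenakinefesi
lemma: tomna; CLASS=ki; TOR=mi; SUR=em; KEL=zo


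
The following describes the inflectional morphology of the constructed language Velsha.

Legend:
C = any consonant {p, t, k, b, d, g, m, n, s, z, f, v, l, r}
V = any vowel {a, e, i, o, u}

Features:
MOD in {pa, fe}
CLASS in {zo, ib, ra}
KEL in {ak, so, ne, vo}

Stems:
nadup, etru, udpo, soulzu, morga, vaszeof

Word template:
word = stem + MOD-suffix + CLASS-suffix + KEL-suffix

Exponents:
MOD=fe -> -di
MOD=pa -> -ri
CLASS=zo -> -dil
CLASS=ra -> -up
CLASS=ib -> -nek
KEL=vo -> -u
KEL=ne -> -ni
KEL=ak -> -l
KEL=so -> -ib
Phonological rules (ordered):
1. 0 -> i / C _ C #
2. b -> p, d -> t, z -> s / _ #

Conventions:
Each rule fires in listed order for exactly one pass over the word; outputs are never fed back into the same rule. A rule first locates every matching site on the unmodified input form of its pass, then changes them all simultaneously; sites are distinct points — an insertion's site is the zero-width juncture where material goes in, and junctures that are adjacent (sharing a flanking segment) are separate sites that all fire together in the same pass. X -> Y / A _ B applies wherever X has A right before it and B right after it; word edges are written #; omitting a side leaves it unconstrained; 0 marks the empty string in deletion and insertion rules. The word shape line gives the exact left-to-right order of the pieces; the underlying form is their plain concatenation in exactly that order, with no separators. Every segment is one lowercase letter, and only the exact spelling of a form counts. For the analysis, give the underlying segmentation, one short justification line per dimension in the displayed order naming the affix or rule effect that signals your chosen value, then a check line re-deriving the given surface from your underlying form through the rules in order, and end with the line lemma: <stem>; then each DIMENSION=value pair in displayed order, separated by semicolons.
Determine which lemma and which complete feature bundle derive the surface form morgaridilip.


underlying: morga-ri-dil-ib
MOD=pa - signalled by the affix -ri
CLASS=zo - signalled by the affix -dil
KEL=so - signalled by the affix -ib
check: morgaridilib -> morgaridilib -> morgaridilip
lemma: morga; MOD=pa; CLASS=zo; KEL=so


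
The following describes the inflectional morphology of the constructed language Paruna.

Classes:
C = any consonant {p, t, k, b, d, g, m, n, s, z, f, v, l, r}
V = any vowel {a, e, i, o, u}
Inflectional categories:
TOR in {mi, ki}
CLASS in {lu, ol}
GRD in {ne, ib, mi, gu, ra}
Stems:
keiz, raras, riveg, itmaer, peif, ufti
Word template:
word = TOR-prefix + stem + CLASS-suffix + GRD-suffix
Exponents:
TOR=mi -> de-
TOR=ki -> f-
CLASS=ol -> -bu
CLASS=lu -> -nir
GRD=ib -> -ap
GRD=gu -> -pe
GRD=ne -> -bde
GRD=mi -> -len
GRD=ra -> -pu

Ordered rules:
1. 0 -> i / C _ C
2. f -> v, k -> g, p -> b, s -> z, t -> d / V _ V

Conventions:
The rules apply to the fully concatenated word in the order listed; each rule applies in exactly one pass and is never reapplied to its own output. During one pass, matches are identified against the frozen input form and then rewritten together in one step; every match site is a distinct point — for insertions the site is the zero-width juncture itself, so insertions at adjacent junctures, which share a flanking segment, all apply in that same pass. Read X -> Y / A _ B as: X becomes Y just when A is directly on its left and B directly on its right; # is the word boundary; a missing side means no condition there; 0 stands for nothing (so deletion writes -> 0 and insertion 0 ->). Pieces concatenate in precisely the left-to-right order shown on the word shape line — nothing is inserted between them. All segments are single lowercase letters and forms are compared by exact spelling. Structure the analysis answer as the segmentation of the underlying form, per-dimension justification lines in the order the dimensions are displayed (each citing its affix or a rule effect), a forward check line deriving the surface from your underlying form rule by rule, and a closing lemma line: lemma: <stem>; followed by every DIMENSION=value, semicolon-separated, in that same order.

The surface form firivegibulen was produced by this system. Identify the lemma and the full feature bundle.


underlying: f-riveg-bu-len
TOR=ki - signalled by the affix f-
CLASS=ol - signalled by the affix -bu
GRD=mi - signalled by the affix -len
check: frivegbulen -> firivegibulen -> firivegibulen
lemma: riveg; TOR=ki; CLASS=ol; GRD=mi


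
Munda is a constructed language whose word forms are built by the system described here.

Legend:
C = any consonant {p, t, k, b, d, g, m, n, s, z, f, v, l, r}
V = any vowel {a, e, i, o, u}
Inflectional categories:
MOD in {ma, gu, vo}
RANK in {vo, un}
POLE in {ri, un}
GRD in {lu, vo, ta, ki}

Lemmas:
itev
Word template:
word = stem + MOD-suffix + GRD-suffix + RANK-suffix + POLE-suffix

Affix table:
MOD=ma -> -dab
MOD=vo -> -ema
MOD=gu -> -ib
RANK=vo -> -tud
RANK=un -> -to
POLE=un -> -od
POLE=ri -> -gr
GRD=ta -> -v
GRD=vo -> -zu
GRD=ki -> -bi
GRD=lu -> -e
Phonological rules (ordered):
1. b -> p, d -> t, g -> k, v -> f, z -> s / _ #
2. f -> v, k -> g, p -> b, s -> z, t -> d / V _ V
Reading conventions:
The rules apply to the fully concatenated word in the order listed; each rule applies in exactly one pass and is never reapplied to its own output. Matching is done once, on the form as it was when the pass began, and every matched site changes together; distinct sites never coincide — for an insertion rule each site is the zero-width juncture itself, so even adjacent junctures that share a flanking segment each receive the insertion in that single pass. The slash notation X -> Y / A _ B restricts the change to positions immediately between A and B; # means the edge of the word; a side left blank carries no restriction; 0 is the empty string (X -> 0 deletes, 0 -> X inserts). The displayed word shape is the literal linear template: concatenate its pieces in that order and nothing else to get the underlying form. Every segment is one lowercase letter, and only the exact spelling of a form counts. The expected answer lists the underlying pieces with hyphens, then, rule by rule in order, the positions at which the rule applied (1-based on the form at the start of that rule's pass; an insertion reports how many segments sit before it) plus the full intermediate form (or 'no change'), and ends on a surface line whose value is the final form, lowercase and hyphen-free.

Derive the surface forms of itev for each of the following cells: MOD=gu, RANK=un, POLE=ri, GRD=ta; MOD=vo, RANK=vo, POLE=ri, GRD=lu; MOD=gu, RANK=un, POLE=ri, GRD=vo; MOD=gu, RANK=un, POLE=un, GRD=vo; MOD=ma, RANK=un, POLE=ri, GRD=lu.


cell MOD=gu, RANK=un, POLE=ri, GRD=ta:
underlying: itev-ib-v-to-gr
1. b -> p, d -> t, g -> k, v -> f, z -> s / _ #: no change
2. f -> v, k -> g, p -> b, s -> z, t -> d / V _ V: fires at position(s) 2: idevibvtogr
surface: idevibvtogr

cell MOD=vo, RANK=vo, POLE=ri, GRD=lu:
underlying: itev-ema-e-tud-gr
1. b -> p, d -> t, g -> k, v -> f, z -> s / _ #: no change
2. f -> v, k -> g, p -> b, s -> z, t -> d / V _ V: fires at position(s) 2, 9: idevemaedudgr
surface: idevemaedudgr

cell MOD=gu, RANK=un, POLE=ri, GRD=vo:
underlying: itev-ib-zu-to-gr
1. b -> p, d -> t, g -> k, v -> f, z -> s / _ #: no change
2. f -> v, k -> g, p -> b, s -> z, t -> d / V _ V: fires at position(s) 2, 9: idevibzudogr
surface: idevibzudogr

cell MOD=gu, RANK=un, POLE=un, GRD=vo:
underlying: itev-ib-zu-to-od
1. b -> p, d -> t, g -> k, v -> f, z -> s / _ #: fires at position(s) 12: itevibzutoot
2. f -> v, k -> g, p -> b, s -> z, t -> d / V _ V: fires at position(s) 2, 9: idevibzudoot
surface: idevibzudoot

cell MOD=ma, RANK=un, POLE=ri, GRD=lu:
underlying: itev-dab-e-to-gr
1. b -> p, d -> t, g -> k, v -> f, z -> s / _ #: no change
2. f -> v, k -> g, p -> b, s -> z, t -> d / V _ V: fires at position(s) 2, 9: idevdabedogr
surface: idevdabedogr


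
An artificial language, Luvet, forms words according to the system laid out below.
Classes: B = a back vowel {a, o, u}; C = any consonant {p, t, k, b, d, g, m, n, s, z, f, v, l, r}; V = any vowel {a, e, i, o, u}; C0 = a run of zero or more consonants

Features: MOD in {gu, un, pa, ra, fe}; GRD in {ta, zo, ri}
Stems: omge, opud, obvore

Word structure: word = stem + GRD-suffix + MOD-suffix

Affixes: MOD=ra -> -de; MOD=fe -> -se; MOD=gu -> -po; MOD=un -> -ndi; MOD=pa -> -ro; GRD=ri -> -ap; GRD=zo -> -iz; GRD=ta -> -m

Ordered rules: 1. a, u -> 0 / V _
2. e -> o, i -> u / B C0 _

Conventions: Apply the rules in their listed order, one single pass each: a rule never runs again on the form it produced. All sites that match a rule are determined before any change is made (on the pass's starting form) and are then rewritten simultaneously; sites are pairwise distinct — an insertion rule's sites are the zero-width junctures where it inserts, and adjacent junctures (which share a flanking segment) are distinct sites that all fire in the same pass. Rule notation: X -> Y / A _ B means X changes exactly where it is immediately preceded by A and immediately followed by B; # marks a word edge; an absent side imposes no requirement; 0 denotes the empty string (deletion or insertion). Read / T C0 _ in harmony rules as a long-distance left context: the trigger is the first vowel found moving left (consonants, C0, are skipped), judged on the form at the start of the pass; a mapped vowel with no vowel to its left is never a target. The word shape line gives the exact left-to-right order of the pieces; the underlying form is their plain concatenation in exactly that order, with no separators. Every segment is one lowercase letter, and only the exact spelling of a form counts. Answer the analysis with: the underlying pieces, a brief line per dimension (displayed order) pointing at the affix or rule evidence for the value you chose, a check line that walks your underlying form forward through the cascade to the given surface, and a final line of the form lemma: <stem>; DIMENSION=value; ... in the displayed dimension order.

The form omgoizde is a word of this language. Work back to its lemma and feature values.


underlying: omge-iz-de
MOD=ra - signalled by the affix -de
GRD=zo - signalled by the affix -iz
check: omgeizde -> omgeizde -> omgoizde
lemma: omge; MOD=ra; GRD=zo


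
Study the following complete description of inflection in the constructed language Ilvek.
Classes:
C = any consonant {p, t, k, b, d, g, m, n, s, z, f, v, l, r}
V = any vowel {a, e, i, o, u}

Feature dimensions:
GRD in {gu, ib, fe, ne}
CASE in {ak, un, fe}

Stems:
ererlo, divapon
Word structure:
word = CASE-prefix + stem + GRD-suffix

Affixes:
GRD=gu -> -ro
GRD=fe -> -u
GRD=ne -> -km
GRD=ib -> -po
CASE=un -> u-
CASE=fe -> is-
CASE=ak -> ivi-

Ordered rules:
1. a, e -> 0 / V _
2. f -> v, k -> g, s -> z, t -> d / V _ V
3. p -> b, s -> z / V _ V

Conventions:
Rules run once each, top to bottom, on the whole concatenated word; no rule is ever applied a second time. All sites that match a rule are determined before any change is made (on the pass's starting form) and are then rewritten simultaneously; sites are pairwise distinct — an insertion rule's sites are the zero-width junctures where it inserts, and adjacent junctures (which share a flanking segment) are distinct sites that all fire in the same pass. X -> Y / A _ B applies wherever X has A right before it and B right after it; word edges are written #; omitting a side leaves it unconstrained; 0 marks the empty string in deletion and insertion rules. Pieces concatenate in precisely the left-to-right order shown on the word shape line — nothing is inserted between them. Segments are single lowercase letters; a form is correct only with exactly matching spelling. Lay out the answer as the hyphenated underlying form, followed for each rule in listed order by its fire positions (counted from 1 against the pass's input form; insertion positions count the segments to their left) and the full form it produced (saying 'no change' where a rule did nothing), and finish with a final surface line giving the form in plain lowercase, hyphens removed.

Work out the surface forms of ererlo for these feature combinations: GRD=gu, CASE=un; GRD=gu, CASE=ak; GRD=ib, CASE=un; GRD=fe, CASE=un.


cell GRD=gu, CASE=un:
underlying: u-ererlo-ro
1. a, e -> 0 / V _: fires at position(s) 2: urerloro
2. f -> v, k -> g, s -> z, t -> d / V _ V: no change
3. p -> b, s -> z / V _ V: no change
surface: urerloro

cell GRD=gu, CASE=ak:
underlying: ivi-ererlo-ro
1. a, e -> 0 / V _: fires at position(s) 4: ivirerloro
2. f -> v, k -> g, s -> z, t -> d / V _ V: no change
3. p -> b, s -> z / V _ V: no change
surface: ivirerloro

cell GRD=ib, CASE=un:
underlying: u-ererlo-po
1. a, e -> 0 / V _: fires at position(s) 2: urerlopo
2. f -> v, k -> g, s -> z, t -> d / V _ V: no change
3. p -> b, s -> z / V _ V: fires at position(s) 7: urerlobo
surface: urerlobo

cell GRD=fe, CASE=un:
underlying: u-ererlo-u
1. a, e -> 0 / V _: fires at position(s) 2: urerlou
2. f -> v, k -> g, s -> z, t -> d / V _ V: no change
3. p -> b, s -> z / V _ V: no change
surface: urerlou


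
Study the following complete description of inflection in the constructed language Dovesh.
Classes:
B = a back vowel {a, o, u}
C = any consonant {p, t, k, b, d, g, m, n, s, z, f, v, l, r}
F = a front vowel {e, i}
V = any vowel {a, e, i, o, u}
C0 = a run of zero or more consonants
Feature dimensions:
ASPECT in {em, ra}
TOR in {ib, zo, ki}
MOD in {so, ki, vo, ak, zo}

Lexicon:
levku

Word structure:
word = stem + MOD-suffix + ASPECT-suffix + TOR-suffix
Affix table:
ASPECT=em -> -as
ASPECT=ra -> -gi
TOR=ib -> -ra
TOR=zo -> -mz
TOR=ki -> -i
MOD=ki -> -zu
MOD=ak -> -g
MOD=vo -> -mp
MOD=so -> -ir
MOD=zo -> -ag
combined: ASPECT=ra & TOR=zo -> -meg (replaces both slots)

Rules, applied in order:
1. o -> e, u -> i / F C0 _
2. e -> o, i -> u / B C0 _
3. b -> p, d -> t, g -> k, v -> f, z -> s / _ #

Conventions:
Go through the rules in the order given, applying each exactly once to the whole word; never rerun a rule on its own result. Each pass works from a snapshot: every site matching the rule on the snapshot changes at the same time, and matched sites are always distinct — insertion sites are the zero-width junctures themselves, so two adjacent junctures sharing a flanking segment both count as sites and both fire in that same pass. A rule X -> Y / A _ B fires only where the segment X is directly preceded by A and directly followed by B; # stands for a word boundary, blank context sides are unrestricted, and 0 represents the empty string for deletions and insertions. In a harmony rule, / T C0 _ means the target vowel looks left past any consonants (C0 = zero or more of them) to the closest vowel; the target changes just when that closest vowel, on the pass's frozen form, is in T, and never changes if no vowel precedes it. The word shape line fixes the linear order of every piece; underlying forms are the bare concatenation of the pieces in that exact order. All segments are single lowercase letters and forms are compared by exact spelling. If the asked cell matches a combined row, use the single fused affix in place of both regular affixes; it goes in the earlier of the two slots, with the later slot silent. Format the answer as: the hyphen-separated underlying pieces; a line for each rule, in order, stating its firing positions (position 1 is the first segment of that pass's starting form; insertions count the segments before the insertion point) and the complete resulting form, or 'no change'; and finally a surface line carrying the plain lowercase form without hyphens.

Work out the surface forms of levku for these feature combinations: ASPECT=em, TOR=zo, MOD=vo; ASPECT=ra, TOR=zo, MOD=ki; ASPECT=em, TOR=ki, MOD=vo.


cell ASPECT=em, TOR=zo, MOD=vo:
underlying: levku-mp-as-mz
1. o -> e, u -> i / F C0 _: fires at position(s) 5: levkimpasmz
2. e -> o, i -> u / B C0 _: no change
3. b -> p, d -> t, g -> k, v -> f, z -> s / _ #: fires at position(s) 11: levkimpasms
surface: levkimpasms

cell ASPECT=ra, TOR=zo, MOD=ki:
underlying: levku-zu-meg
1. o -> e, u -> i / F C0 _: fires at position(s) 5: levkizumeg
2. e -> o, i -> u / B C0 _: fires at position(s) 9: levkizumog
3. b -> p, d -> t, g -> k, v -> f, z -> s / _ #: fires at position(s) 10: levkizumok
surface: levkizumok

cell ASPECT=em, TOR=ki, MOD=vo:
underlying: levku-mp-as-i
1. o -> e, u -> i / F C0 _: fires at position(s) 5: levkimpasi
2. e -> o, i -> u / B C0 _: fires at position(s) 10: levkimpasu
3. b -> p, d -> t, g -> k, v -> f, z -> s / _ #: no change
surface: levkimpasu
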